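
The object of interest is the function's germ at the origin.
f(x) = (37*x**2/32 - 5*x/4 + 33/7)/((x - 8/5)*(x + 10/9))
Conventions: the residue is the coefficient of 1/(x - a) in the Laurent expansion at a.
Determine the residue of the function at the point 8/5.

The residue is 8937/4270.

At the order-1 pole 8/5 set g(x) = (x - (8/5))*f(x) = (37*x**2/32 - 5*x/4 + 33/7)/(x + 10/9).
Simple pole: residue = g(a) at a = 8/5, which is 8937/4270.


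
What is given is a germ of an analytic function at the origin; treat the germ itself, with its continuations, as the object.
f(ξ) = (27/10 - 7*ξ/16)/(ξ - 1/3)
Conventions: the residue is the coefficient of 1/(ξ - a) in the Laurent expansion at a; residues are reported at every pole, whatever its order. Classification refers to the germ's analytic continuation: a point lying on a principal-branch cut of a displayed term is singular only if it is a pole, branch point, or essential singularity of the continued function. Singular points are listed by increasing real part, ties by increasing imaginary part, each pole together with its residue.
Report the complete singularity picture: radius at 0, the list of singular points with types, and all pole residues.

Denominator factor (ξ - 1/3): pole of order 1 at 1/3, modulus 1/3.
The radius of convergence is the smallest modulus among the singular points: 1/3.
At the order-1 pole 1/3 set g(ξ) = (ξ - (1/3))*f(ξ) = 27/10 - 7*ξ/16.
Simple pole: residue = g(a) at a = 1/3, which is 613/240.

Radius of convergence at 0: 1/3.
At 1/3: a pole of order 1; residue 613/240.


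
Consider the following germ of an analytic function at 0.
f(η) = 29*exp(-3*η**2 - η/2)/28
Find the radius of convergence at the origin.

The factor exp(-3*η**2 - η/2) is entire and contributes no finite singular point.
The polynomial part has no poles.
No finite singular points: the Taylor series at 0 converges everywhere.

The radius of convergence is infinite.


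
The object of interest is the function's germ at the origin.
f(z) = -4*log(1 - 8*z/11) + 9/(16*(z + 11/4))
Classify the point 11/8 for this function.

The term (-4)*log(1 - z/(11/8)) has argument 1 - 11/8/(11/8) = 0 at 11/8: a logarithmic (infinitely-sheeted) branch point; the remaining terms are analytic or single-valued there.

The point is a logarithmic branch point.


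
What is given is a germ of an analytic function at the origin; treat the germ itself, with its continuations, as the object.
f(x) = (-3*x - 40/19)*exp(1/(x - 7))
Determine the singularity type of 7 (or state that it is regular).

The point is an essential singularity.

The exponent 1/(x - (7)) has a pole at 7, so exp(1/(x - (7))) takes every nonzero value near it: an essential singularity (not a pole of any order).


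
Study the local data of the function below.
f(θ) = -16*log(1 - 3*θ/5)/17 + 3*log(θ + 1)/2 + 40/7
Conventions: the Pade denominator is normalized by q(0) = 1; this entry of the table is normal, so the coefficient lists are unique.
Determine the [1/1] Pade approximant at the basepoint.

The Pade approximant has numerator coefficients [40/7, 73027/19890]; denominator coefficients [1, 329/1170].

Taylor coefficients needed (expand at 0): a_0 = 40/7, a_1 = 351/170, a_2 = -987/1700.
Write the denominator as Q(θ) = 1 + q1*θ. Requiring Q*f - P = O(θ^3) with deg P <= 1 kills the coefficients of θ^2..θ^2 in Q*f:
  θ^2: a_2 + q1*a_1 = 0, i.e. -987/1700 + (351/170)*q1 = 0.
Solving this linear system: q1 = 329/1170.
The numerator is Q*f truncated at degree 1: P0 = a_0 = 40/7; P1 = a_1 + q1*a_0 = 73027/19890.


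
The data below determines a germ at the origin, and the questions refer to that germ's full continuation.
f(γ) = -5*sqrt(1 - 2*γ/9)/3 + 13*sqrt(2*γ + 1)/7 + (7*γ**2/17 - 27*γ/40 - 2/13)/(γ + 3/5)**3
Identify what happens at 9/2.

The term (-5/3)*sqrt(1 - γ/(9/2)) has argument 1 - 9/2/(9/2) = 0 at 9/2: a square-root (algebraic, two-sheeted) branch point; the remaining terms are analytic or single-valued there.

The point is an algebraic (square-root) branch point.


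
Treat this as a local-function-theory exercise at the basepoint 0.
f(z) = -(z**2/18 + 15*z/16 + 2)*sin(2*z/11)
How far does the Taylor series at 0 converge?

The factor -sin(2*z/11) is entire and contributes no finite singular point.
The polynomial part has no poles.
No finite singular points: the Taylor series at 0 converges everywhere.

The radius of convergence is infinite.


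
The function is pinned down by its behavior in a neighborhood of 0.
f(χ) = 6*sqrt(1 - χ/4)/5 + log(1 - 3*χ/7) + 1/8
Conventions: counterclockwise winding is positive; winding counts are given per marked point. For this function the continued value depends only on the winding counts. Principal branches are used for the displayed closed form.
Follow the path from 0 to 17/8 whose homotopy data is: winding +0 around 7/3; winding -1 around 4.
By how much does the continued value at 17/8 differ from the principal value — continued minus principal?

Continued minus principal equals -(3/10)*sqrt(30).

The rational part is single-valued and drops out of the difference; each branch term changes only by its own monodromy.
(6/5)*sqrt(1 - χ/(4)): winding -1 is odd, the square root flips sign, contributing -2*(6/5)*sqrt(1 - (17/8)/(4)) = -2*(6/5)*sqrt(15/32) = -(3/10)*sqrt(30).
(1)*log(1 - χ/(7/3)): winding 0 around 7/3, so this term returns to its principal value, contribution 0.
Summing the contributions at χ = 17/8 gives -(3/10)*sqrt(30).


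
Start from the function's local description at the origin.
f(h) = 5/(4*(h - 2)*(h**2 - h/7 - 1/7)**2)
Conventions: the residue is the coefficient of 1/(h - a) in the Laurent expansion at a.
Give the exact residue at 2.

The residue is 49/500.

At the order-1 pole 2 set g(h) = (h - (2))*f(h) = 5/(4*(h**2 - h/7 - 1/7)**2).
Simple pole: residue = g(a) at a = 2, which is 49/500.


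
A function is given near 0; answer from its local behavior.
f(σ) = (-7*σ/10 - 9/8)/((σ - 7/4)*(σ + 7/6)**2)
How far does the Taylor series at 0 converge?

Denominator factor (σ - 7/4): pole of order 1 at 7/4, modulus 7/4.
Denominator factor (σ + 7/6)^2: pole of order 2 at -7/6, modulus 7/6.
The radius of convergence is the smallest modulus among the singular points: 7/6.

The radius of convergence is 7/6.


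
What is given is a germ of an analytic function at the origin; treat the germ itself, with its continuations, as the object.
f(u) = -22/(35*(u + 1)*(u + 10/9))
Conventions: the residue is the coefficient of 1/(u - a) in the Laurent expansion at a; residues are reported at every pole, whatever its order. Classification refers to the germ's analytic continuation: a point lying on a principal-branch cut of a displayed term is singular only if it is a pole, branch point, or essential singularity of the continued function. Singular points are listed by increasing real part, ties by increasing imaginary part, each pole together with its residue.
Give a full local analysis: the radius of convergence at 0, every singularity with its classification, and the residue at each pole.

Denominator factor (u + 10/9): pole of order 1 at -10/9, modulus 10/9.
Denominator factor (u + 1): pole of order 1 at -1, modulus 1.
The radius of convergence is the smallest modulus among the singular points: 1.
At the order-1 pole -10/9 set g(u) = (u - (-10/9))*f(u) = -22/(35*(u + 1)).
Simple pole: residue = g(a) at a = -10/9, which is 198/35.
At the order-1 pole -1 set g(u) = (u - (-1))*f(u) = -22/(35*(u + 10/9)).
Simple pole: residue = g(a) at a = -1, which is -198/35.
List the singular points by increasing real part (a conjugate pair: the negative imaginary part first).

Radius of convergence at 0: 1.
At -10/9: a pole of order 1; residue 198/35.
At -1: a pole of order 1; residue -198/35.


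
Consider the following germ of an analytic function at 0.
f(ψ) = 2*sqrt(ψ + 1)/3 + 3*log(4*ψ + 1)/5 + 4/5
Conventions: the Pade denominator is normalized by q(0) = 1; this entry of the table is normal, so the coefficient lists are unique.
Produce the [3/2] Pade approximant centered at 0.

The Pade approximant has numerator coefficients [22/15, 314847233/32743825, 3798137121/261950600, 3374606893/1571703600]; denominator coefficients [1, 30729197/6548765, 468437367/104780240].

Taylor coefficients needed (expand at 0): a_0 = 22/15, a_1 = 41/15, a_2 = -293/60, a_3 = 1541/120, a_4 = -36889/960, a_5 = 1179823/9600.
Write the denominator as Q(ψ) = 1 + q1*ψ + q2*ψ^2. Requiring Q*f - P = O(ψ^6) with deg P <= 3 kills the coefficients of ψ^4..ψ^5 in Q*f:
  ψ^4: a_4 + q1*a_3 + q2*a_2 = 0, i.e. -36889/960 + (1541/120)*q1 + (-293/60)*q2 = 0.
  ψ^5: a_5 + q1*a_4 + q2*a_3 = 0, i.e. 1179823/9600 + (-36889/960)*q1 + (1541/120)*q2 = 0.
Solving this linear system: q1 = 30729197/6548765, q2 = 468437367/104780240.
The numerator is Q*f truncated at degree 3: P0 = a_0 = 22/15; P1 = a_1 + q1*a_0 = 314847233/32743825; P2 = a_2 + q1*a_1 + q2*a_0 = 3798137121/261950600; P3 = a_3 + q1*a_2 + q2*a_1 = 3374606893/1571703600.


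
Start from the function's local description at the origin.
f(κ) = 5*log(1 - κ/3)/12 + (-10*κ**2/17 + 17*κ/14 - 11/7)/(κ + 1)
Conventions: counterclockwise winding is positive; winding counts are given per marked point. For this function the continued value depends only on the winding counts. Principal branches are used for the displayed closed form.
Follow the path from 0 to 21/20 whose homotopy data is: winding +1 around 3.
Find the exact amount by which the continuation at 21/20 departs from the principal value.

The rational part is single-valued and drops out of the difference; each branch term changes only by its own monodromy.
(5/12)*log(1 - κ/(3)): each positive loop around 3 adds 2*pi*i to the log, so winding +1 contributes (5/12)*(1)*2*pi*i = (5/6)*pi*i.
Summing the contributions at κ = 21/20 gives (5/6)*pi*i.

Continued minus principal equals (5/6)*pi*i.


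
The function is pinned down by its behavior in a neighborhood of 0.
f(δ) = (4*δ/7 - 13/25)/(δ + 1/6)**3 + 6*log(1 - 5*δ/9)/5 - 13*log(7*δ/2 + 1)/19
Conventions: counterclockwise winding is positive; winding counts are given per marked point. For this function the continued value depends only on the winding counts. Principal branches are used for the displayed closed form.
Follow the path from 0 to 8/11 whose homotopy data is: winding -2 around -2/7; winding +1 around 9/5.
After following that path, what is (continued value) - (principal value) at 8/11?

Continued minus principal equals (488/95)*pi*i.

The rational part is single-valued and drops out of the difference; each branch term changes only by its own monodromy.
(6/5)*log(1 - δ/(9/5)): each positive loop around 9/5 adds 2*pi*i to the log, so winding +1 contributes (6/5)*(1)*2*pi*i = (12/5)*pi*i.
(-13/19)*log(1 - δ/(-2/7)): each positive loop around -2/7 adds 2*pi*i to the log, so winding -2 contributes (-13/19)*(-2)*2*pi*i = (52/19)*pi*i.
Summing the contributions at δ = 8/11 gives (488/95)*pi*i.


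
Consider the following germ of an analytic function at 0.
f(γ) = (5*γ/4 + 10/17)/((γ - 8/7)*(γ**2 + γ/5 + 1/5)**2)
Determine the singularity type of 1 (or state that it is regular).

The point is a regular point.

Denominator factors: γ**2 + γ/5 + 1/5 = 7/5 at γ = 1; γ - 8/7 = -1/7 at γ = 1 — none vanishes.
So the germ continues analytically to 1.


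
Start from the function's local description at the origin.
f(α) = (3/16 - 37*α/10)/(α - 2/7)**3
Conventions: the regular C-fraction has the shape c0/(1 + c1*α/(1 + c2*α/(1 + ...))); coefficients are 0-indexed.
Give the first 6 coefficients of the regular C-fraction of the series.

Taylor coefficients (expand at 0): a_0 = -1029/128, a_1 = 95011/1280, a_2 = 1375773/1280, a_3 = 21025557/2560, a_4 = 102236981/2048, a_5 = 1099429905/4096.
c0 = a_0 = -1029/128. Peel one level at a time: if S = 1 + c*α/S' with S'(0) = 1, then c is the α-coefficient of S and S' = c*α/(S - 1).
S_1 = c0/f = 1 + (277/30)*α + (197059/900)*α^2 + ...; c1 = 277/30.
S_2 = c1*α/(S_1 - 1) = 1 + (-197059/8310)*α + (15196419/153458)*α^2 + ...; c2 = -197059/8310.
S_3 = c2*α/(S_2 - 1) = 1 + (227946285/54585343)*α + (-594254203935/155328997924)*α^2 + ...; c3 = 227946285/54585343.
S_4 = c3*α/(S_3 - 1) = 1 + (223957026517/244456418916)*α + (1567699185619/1538899794576)*α^2 + ...; c4 = 223957026517/244456418916.
S_5 = c4*α/(S_4 - 1) = 1 + (-1379413/1240524)*α + ...; c5 = -1379413/1240524.

The regular C-fraction coefficients are [-1029/128, 277/30, -197059/8310, 227946285/54585343, 223957026517/244456418916, -1379413/1240524].


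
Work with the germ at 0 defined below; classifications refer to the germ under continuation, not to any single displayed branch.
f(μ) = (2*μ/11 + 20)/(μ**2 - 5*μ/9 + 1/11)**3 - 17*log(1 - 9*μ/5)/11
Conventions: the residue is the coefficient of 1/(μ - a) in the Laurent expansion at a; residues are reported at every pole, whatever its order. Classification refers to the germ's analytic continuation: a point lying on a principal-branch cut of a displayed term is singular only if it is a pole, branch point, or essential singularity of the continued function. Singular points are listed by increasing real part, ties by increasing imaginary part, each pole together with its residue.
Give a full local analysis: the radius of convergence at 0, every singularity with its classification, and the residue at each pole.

Denominator factor (μ**2 - 5*μ/9 + 1/11)^3: discriminant -49/891, complex-conjugate roots (5/18) + ((7/198)*sqrt(11))*i and (5/18) - ((7/198)*sqrt(11))*i; poles of order 3, moduli (1/11)*sqrt(11) and (1/11)*sqrt(11).
Branch term (-17/11)*log(1 - μ/(5/9)): its argument vanishes at μ = 5/9, a logarithmic branch point, modulus 5/9.
The radius of convergence is the smallest modulus among the singular points: (1/11)*sqrt(11).
The branch term is analytic at (5/18) - ((7/198)*sqrt(11))*i and contributes nothing to the residue; only the rational part matters.
The factor μ**2 - 5*μ/9 + 1/11 splits as (μ - a)(μ - a') with a = (5/18) - ((7/198)*sqrt(11))*i, a' = (5/18) + ((7/198)*sqrt(11))*i. At the order-3 pole a set g(μ) = (μ - a)^3*(rational part) = [2*μ/11 + 20] / (μ - a')^3.
Order-3 pole: residue = g''(a)/2; g''((5/18) - ((7/198)*sqrt(11))*i) = ((1719113220/16807)*sqrt(11))*i, so the residue is ((859556610/16807)*sqrt(11))*i.
The branch term is analytic at (5/18) + ((7/198)*sqrt(11))*i and contributes nothing to the residue; only the rational part matters.
The factor μ**2 - 5*μ/9 + 1/11 splits as (μ - a)(μ - a') with a = (5/18) + ((7/198)*sqrt(11))*i, a' = (5/18) - ((7/198)*sqrt(11))*i. At the order-3 pole a set g(μ) = (μ - a)^3*(rational part) = [2*μ/11 + 20] / (μ - a')^3.
Order-3 pole: residue = g''(a)/2; g''((5/18) + ((7/198)*sqrt(11))*i) = -((1719113220/16807)*sqrt(11))*i, so the residue is -((859556610/16807)*sqrt(11))*i.
List the singular points by increasing real part (a conjugate pair: the negative imaginary part first).

Radius of convergence at 0: (1/11)*sqrt(11).
At (5/18) - ((7/198)*sqrt(11))*i: a pole of order 3; residue ((859556610/16807)*sqrt(11))*i.
At (5/18) + ((7/198)*sqrt(11))*i: a pole of order 3; residue -((859556610/16807)*sqrt(11))*i.
At 5/9: a logarithmic branch point.


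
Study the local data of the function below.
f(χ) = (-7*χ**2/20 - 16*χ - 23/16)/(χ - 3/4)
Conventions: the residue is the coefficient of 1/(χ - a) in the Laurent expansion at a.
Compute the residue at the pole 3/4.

The residue is -4363/320.

At the order-1 pole 3/4 set g(χ) = (χ - (3/4))*f(χ) = -7*χ**2/20 - 16*χ - 23/16.
Simple pole: residue = g(a) at a = 3/4, which is -4363/320.


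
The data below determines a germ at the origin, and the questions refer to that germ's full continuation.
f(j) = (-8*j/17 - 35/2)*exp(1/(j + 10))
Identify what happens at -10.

The exponent 1/(j - (-10)) has a pole at -10, so exp(1/(j - (-10))) takes every nonzero value near it: an essential singularity (not a pole of any order).

The point is an essential singularity.


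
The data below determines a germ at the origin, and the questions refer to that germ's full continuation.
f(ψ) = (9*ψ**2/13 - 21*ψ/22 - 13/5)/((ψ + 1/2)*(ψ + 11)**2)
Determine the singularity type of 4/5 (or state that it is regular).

Denominator factors: ψ + 11 = 59/5 at ψ = 4/5; ψ + 1/2 = 13/10 at ψ = 4/5 — none vanishes.
So the germ continues analytically to 4/5.

The point is a regular point.


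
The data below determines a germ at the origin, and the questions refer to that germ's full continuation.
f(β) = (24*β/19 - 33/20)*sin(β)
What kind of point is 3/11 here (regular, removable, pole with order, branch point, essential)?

The point is a regular point.

There is no denominator, hence no pole anywhere.
The factor sin(β) is entire.
So the germ continues analytically to 3/11.


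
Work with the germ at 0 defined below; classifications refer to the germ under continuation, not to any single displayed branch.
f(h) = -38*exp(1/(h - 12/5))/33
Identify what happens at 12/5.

The exponent 1/(h - (12/5)) has a pole at 12/5, so exp(1/(h - (12/5))) takes every nonzero value near it: an essential singularity (not a pole of any order).

The point is an essential singularity.


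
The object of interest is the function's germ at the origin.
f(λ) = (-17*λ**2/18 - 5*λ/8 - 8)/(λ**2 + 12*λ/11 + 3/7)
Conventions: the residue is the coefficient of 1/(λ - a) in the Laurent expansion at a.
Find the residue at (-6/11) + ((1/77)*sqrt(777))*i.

The factor λ**2 + 12*λ/11 + 3/7 splits as (λ - a)(λ - a') with a = (-6/11) + ((1/77)*sqrt(777))*i, a' = (-6/11) - ((1/77)*sqrt(777))*i. At the order-1 pole a set g(λ) = (λ - a)*f(λ) = [-17*λ**2/18 - 5*λ/8 - 8] / (λ - a').
Simple pole: residue = g(a) at a = (-6/11) + ((1/77)*sqrt(777))*i, which is (107/528) + ((79445/205128)*sqrt(777))*i.

The residue is (107/528) + ((79445/205128)*sqrt(777))*i.


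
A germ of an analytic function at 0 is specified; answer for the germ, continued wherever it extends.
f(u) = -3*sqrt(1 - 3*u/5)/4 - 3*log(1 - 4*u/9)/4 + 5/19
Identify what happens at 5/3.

The term (-3/4)*sqrt(1 - u/(5/3)) has argument 1 - 5/3/(5/3) = 0 at 5/3: a square-root (algebraic, two-sheeted) branch point; the remaining terms are analytic or single-valued there.

The point is an algebraic (square-root) branch point.


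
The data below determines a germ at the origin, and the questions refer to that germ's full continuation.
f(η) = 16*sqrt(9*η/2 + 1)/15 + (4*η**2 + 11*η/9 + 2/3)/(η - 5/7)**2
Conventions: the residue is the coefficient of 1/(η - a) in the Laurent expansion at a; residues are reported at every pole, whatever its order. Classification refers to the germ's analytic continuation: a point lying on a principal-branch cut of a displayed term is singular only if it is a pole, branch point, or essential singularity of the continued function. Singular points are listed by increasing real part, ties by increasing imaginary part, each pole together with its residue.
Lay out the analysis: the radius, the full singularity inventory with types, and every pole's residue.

Denominator factor (η - 5/7)^2: pole of order 2 at 5/7, modulus 5/7.
Branch term (16/15)*sqrt(1 - η/(-2/9)): its argument vanishes at η = -2/9, a square-root branch point, modulus 2/9.
The radius of convergence is the smallest modulus among the singular points: 2/9.
The branch term is analytic at 5/7 and contributes nothing to the residue; only the rational part matters.
At the order-2 pole 5/7 set g(η) = (η - (5/7))^2*(rational part) = 4*η**2 + 11*η/9 + 2/3.
Order-2 pole: residue = g'(a); g'(5/7) = 437/63, so the residue is 437/63.
List the singular points by increasing real part (a conjugate pair: the negative imaginary part first).

Radius of convergence at 0: 2/9.
At -2/9: an algebraic (square-root) branch point.
At 5/7: a pole of order 2; residue 437/63.


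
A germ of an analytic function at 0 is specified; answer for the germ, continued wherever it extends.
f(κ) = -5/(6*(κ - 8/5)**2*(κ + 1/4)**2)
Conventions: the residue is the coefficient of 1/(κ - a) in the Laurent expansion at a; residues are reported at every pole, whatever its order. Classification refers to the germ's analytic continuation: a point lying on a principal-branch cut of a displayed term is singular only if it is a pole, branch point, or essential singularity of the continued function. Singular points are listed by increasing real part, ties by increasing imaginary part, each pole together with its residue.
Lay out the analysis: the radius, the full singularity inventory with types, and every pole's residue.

Radius of convergence at 0: 1/4.
At -1/4: a pole of order 2; residue -40000/151959.
At 8/5: a pole of order 2; residue 40000/151959.

Denominator factor (κ - 8/5)^2: pole of order 2 at 8/5, modulus 8/5.
Denominator factor (κ + 1/4)^2: pole of order 2 at -1/4, modulus 1/4.
The radius of convergence is the smallest modulus among the singular points: 1/4.
At the order-2 pole -1/4 set g(κ) = (κ - (-1/4))^2*f(κ) = -5/(6*(κ - 8/5)**2).
Order-2 pole: residue = g'(a); g'(-1/4) = -40000/151959, so the residue is -40000/151959.
At the order-2 pole 8/5 set g(κ) = (κ - (8/5))^2*f(κ) = -5/(6*(κ + 1/4)**2).
Order-2 pole: residue = g'(a); g'(8/5) = 40000/151959, so the residue is 40000/151959.
List the singular points by increasing real part (a conjugate pair: the negative imaginary part first).


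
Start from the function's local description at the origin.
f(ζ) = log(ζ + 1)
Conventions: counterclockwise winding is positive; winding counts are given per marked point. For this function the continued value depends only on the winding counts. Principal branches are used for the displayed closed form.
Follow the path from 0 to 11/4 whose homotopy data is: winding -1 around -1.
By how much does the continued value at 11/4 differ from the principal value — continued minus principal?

Continued minus principal equals -(2)*pi*i.

The rational part is single-valued and drops out of the difference; each branch term changes only by its own monodromy.
(1)*log(1 - ζ/(-1)): each positive loop around -1 adds 2*pi*i to the log, so winding -1 contributes (1)*(-1)*2*pi*i = -(2)*pi*i.
Summing the contributions at ζ = 11/4 gives -(2)*pi*i.


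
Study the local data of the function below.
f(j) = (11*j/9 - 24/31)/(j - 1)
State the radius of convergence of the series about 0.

Denominator factor (j - 1): pole of order 1 at 1, modulus 1.
The radius of convergence is the smallest modulus among the singular points: 1.

The radius of convergence is 1.


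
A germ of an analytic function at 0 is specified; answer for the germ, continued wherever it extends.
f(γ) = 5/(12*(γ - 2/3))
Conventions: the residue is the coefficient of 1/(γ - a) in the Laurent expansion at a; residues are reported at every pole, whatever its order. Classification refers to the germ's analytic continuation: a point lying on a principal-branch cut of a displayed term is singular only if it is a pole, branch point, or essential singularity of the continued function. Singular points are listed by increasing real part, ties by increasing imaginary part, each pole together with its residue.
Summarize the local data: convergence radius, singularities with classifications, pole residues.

Denominator factor (γ - 2/3): pole of order 1 at 2/3, modulus 2/3.
The radius of convergence is the smallest modulus among the singular points: 2/3.
At the order-1 pole 2/3 set g(γ) = (γ - (2/3))*f(γ) = 5/12.
Simple pole: residue = g(a) at a = 2/3, which is 5/12.

Radius of convergence at 0: 2/3.
At 2/3: a pole of order 1; residue 5/12.


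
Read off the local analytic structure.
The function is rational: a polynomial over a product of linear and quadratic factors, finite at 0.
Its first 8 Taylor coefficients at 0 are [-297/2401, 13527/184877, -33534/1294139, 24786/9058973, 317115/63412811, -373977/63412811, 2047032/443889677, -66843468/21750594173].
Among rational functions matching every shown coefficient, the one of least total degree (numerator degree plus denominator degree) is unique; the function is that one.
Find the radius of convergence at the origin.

The radius of convergence is 7/3.

No rational of total degree below 4 reproduces all 8 coefficients; solving the [1/3] Pade equations on them gives f(τ) = (-12*τ/11 - 11/7)/(τ + 7/3)**3, whose expansion matches every shown term.
Denominator factor (τ + 7/3)^3: pole of order 3 at -7/3, modulus 7/3.
The radius of convergence is the smallest modulus among the singular points: 7/3.


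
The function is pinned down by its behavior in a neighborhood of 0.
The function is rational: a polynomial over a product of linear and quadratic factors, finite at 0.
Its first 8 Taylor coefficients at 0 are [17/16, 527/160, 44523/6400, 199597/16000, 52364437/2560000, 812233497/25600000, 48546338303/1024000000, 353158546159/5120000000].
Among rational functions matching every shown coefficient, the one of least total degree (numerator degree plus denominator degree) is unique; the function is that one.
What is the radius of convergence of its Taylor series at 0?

No rational of total degree below 3 reproduces all 8 coefficients; solving the [0/3] Pade equations on them gives f(v) = -17/(15*(v - 5/3)*(v - 4/5)**2), whose expansion matches every shown term.
Denominator factor (v - 4/5)^2: pole of order 2 at 4/5, modulus 4/5.
Denominator factor (v - 5/3): pole of order 1 at 5/3, modulus 5/3.
The radius of convergence is the smallest modulus among the singular points: 4/5.

The radius of convergence is 4/5.


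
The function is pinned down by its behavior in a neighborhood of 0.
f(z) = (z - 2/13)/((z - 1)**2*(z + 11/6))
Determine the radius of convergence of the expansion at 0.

Denominator factor (z - 1)^2: pole of order 2 at 1, modulus 1.
Denominator factor (z + 11/6): pole of order 1 at -11/6, modulus 11/6.
The radius of convergence is the smallest modulus among the singular points: 1.

The radius of convergence is 1.


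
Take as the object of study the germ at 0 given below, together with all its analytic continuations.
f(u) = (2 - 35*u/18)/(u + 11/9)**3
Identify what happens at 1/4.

The point is a regular point.

Denominator factors: u + 11/9 = 53/36 at u = 1/4 — none vanishes.
So the germ continues analytically to 1/4.


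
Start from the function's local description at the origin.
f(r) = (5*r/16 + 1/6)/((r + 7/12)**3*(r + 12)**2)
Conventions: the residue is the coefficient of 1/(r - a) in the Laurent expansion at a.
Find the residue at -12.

At the order-2 pole -12 set g(r) = (r - (-12))^2*f(r) = (5*r/16 + 1/6)/(r + 7/12)**3.
Order-2 pole: residue = g'(a); g'(-12) = 148932/352275361, so the residue is 148932/352275361.

The residue is 148932/352275361.


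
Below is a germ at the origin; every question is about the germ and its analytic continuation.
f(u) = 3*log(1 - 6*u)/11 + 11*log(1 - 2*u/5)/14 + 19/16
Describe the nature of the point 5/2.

The point is a logarithmic branch point.

The term (11/14)*log(1 - u/(5/2)) has argument 1 - 5/2/(5/2) = 0 at 5/2: a logarithmic (infinitely-sheeted) branch point; the remaining terms are analytic or single-valued there.


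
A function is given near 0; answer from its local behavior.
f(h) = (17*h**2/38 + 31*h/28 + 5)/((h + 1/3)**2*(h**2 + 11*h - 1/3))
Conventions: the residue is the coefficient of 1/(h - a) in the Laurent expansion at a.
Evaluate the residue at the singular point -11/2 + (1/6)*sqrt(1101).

The residue is 1109889/651700 + (165063/3147025)*sqrt(1101).


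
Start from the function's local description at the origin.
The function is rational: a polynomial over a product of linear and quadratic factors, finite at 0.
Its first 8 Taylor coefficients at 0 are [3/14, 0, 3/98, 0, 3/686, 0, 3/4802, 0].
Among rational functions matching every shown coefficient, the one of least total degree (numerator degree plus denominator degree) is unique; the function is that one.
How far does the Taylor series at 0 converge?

The radius of convergence is sqrt(7).

No rational of total degree below 2 reproduces all 8 coefficients; solving the [0/2] Pade equations on them gives f(ξ) = -3/(2*(ξ**2 - 7)), whose expansion matches every shown term.
Denominator factor (ξ**2 - 7): discriminant 28, real irrational roots sqrt(7) and -sqrt(7); poles of order 1, moduli sqrt(7) and sqrt(7).
The radius of convergence is the smallest modulus among the singular points: sqrt(7).


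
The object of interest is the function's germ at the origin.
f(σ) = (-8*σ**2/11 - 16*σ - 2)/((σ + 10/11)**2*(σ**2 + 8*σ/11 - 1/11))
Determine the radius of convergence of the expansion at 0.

The radius of convergence is -4/11 + (3/11)*sqrt(3).

Denominator factor (σ**2 + 8*σ/11 - 1/11): discriminant 108/121, real irrational roots -4/11 + (3/11)*sqrt(3) and -4/11 - (3/11)*sqrt(3); poles of order 1, moduli -4/11 + (3/11)*sqrt(3) and 4/11 + (3/11)*sqrt(3).
Denominator factor (σ + 10/11)^2: pole of order 2 at -10/11, modulus 10/11.
The radius of convergence is the smallest modulus among the singular points: -4/11 + (3/11)*sqrt(3).


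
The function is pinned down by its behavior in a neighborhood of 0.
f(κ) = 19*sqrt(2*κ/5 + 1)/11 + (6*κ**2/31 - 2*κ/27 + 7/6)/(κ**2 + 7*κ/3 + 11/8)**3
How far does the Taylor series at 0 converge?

The radius of convergence is (1/4)*sqrt(22).

Denominator factor (κ**2 + 7*κ/3 + 11/8)^3: discriminant -1/18, complex-conjugate roots (-7/6) + ((1/12)*sqrt(2))*i and (-7/6) - ((1/12)*sqrt(2))*i; poles of order 3, moduli (1/4)*sqrt(22) and (1/4)*sqrt(22).
Branch term (19/11)*sqrt(1 - κ/(-5/2)): its argument vanishes at κ = -5/2, a square-root branch point, modulus 5/2.
The radius of convergence is the smallest modulus among the singular points: (1/4)*sqrt(22).


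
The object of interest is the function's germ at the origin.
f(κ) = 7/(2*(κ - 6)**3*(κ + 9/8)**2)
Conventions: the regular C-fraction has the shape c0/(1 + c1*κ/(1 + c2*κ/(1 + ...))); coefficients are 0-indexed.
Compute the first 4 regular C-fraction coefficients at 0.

The regular C-fraction coefficients are [-28/2187, 23/18, 5/414, -16883/1035].

Taylor coefficients (expand at 0): a_0 = -28/2187, a_1 = 322/19683, a_2 = -1246/59049, a_3 = 38255/1594323.
c0 = a_0 = -28/2187. Peel one level at a time: if S = 1 + c*κ/S' with S'(0) = 1, then c is the κ-coefficient of S and S' = c*κ/(S - 1).
S_1 = c0/f = 1 + (23/18)*κ + (-5/324)*κ^2 + ...; c1 = 23/18.
S_2 = c1*κ/(S_1 - 1) = 1 + (5/414)*κ + (16883/85698)*κ^2 + ...; c2 = 5/414.
S_3 = c2*κ/(S_2 - 1) = 1 + (-16883/1035)*κ + ...; c3 = -16883/1035.


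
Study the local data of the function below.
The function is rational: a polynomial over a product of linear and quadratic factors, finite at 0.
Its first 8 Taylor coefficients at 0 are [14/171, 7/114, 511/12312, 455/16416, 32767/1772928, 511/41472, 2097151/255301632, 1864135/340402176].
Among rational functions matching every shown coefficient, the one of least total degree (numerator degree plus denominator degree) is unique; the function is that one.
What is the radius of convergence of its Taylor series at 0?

The radius of convergence is 3/2.

No rational of total degree below 2 reproduces all 8 coefficients; solving the [0/2] Pade equations on them gives f(ω) = 28/(19*(ω - 12)*(ω - 3/2)), whose expansion matches every shown term.
Denominator factor (ω - 12): pole of order 1 at 12, modulus 12.
Denominator factor (ω - 3/2): pole of order 1 at 3/2, modulus 3/2.
The radius of convergence is the smallest modulus among the singular points: 3/2.


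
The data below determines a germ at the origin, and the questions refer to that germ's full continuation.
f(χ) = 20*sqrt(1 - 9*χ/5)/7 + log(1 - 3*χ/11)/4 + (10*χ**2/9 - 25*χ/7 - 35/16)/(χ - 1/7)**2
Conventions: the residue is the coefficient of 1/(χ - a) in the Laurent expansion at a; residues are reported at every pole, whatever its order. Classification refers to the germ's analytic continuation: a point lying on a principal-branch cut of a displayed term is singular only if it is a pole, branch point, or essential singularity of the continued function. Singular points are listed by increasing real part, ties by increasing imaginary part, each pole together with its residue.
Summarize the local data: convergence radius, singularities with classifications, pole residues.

Radius of convergence at 0: 1/7.
At 1/7: a pole of order 2; residue -205/63.
At 5/9: an algebraic (square-root) branch point.
At 11/3: a logarithmic branch point.

Denominator factor (χ - 1/7)^2: pole of order 2 at 1/7, modulus 1/7.
Branch term (1/4)*log(1 - χ/(11/3)): its argument vanishes at χ = 11/3, a logarithmic branch point, modulus 11/3.
Branch term (20/7)*sqrt(1 - χ/(5/9)): its argument vanishes at χ = 5/9, a square-root branch point, modulus 5/9.
The radius of convergence is the smallest modulus among the singular points: 1/7.
The branch terms are analytic at 1/7 and contribute nothing to the residue; only the rational part matters.
At the order-2 pole 1/7 set g(χ) = (χ - (1/7))^2*(rational part) = 10*χ**2/9 - 25*χ/7 - 35/16.
Order-2 pole: residue = g'(a); g'(1/7) = -205/63, so the residue is -205/63.
List the singular points by increasing real part (a conjugate pair: the negative imaginary part first).


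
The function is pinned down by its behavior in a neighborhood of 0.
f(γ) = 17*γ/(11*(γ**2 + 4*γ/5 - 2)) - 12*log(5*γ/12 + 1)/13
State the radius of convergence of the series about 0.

The radius of convergence is -2/5 + (3/5)*sqrt(6).

Denominator factor (γ**2 + 4*γ/5 - 2): discriminant 216/25, real irrational roots -2/5 + (3/5)*sqrt(6) and -2/5 - (3/5)*sqrt(6); poles of order 1, moduli -2/5 + (3/5)*sqrt(6) and 2/5 + (3/5)*sqrt(6).
Branch term (-12/13)*log(1 - γ/(-12/5)): its argument vanishes at γ = -12/5, a logarithmic branch point, modulus 12/5.
The radius of convergence is the smallest modulus among the singular points: -2/5 + (3/5)*sqrt(6).


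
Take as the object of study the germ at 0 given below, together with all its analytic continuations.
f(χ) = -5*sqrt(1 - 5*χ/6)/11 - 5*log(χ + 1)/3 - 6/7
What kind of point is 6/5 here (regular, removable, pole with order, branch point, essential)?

The term (-5/11)*sqrt(1 - χ/(6/5)) has argument 1 - 6/5/(6/5) = 0 at 6/5: a square-root (algebraic, two-sheeted) branch point; the remaining terms are analytic or single-valued there.

The point is an algebraic (square-root) branch point.


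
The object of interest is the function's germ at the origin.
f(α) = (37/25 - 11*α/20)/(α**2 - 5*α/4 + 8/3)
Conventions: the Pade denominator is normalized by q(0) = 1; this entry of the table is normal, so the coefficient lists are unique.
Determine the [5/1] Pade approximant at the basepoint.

The Pade approximant has numerator coefficients [111/200, -1209891351/9661820000, -96741423/483091000, -28327599/603863750, 3206898/60386375, 12827592/301931875]; denominator coefficients [1, -124736853/386472800].

Taylor coefficients needed (expand at 0): a_0 = 111/200, a_1 = 69/1280, a_2 = -37449/204800, a_3 = -138843/1310720, a_4 = 3967191/209715200, a_5 = 13043457/268435456, a_6 = 3367895031/214748364800.
Write the denominator as Q(α) = 1 + q1*α. Requiring Q*f - P = O(α^7) with deg P <= 5 kills the coefficients of α^6..α^6 in Q*f:
  α^6: a_6 + q1*a_5 = 0, i.e. 3367895031/214748364800 + (13043457/268435456)*q1 = 0.
Solving this linear system: q1 = -124736853/386472800.
The numerator is Q*f truncated at degree 5: P0 = a_0 = 111/200; P1 = a_1 + q1*a_0 = -1209891351/9661820000; P2 = a_2 + q1*a_1 = -96741423/483091000; P3 = a_3 + q1*a_2 = -28327599/603863750; P4 = a_4 + q1*a_3 = 3206898/60386375; P5 = a_5 + q1*a_4 = 12827592/301931875.


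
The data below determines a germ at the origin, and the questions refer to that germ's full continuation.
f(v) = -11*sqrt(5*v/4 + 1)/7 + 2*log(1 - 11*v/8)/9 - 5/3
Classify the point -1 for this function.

The point is a regular point.

There is no denominator, hence no pole anywhere.
Branch term sqrt(1 - v/(-4/5)): argument at -1 is -1/4, nonzero, so -1 is not its branch point (a point on a principal cut is still regular for the continued germ).
Branch term log(1 - v/(8/11)): argument at -1 is 19/8, nonzero, so -1 is not its branch point (a point on a principal cut is still regular for the continued germ).
So the germ continues analytically to -1.


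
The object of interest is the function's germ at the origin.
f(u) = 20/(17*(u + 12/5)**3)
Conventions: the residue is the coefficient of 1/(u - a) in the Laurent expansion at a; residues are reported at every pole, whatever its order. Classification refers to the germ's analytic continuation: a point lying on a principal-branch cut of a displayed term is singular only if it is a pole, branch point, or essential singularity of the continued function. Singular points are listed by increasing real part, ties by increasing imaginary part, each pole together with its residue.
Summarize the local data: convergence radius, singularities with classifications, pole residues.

Radius of convergence at 0: 12/5.
At -12/5: a pole of order 3; residue 0.

Denominator factor (u + 12/5)^3: pole of order 3 at -12/5, modulus 12/5.
The radius of convergence is the smallest modulus among the singular points: 12/5.
At the order-3 pole -12/5 set g(u) = (u - (-12/5))^3*f(u) = 20/17.
Order-3 pole: residue = g''(a)/2; g''(-12/5) = 0, so the residue is 0.


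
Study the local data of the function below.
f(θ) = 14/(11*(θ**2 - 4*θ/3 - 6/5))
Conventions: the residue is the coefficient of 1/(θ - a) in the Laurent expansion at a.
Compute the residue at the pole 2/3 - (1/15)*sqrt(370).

The residue is -(21/814)*sqrt(370).

The factor θ**2 - 4*θ/3 - 6/5 splits as (θ - a)(θ - a') with a = 2/3 - (1/15)*sqrt(370), a' = 2/3 + (1/15)*sqrt(370). At the order-1 pole a set g(θ) = (θ - a)*f(θ) = [14/11] / (θ - a').
Simple pole: residue = g(a) at a = 2/3 - (1/15)*sqrt(370), which is -(21/814)*sqrt(370).


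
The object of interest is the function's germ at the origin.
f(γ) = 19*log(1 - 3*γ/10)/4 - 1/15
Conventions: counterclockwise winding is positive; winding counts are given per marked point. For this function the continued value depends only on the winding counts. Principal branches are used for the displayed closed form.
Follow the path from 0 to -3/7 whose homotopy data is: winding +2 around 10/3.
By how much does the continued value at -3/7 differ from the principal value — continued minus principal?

Continued minus principal equals (19)*pi*i.

The rational part is single-valued and drops out of the difference; each branch term changes only by its own monodromy.
(19/4)*log(1 - γ/(10/3)): each positive loop around 10/3 adds 2*pi*i to the log, so winding +2 contributes (19/4)*(2)*2*pi*i = (19)*pi*i.
Summing the contributions at γ = -3/7 gives (19)*pi*i.


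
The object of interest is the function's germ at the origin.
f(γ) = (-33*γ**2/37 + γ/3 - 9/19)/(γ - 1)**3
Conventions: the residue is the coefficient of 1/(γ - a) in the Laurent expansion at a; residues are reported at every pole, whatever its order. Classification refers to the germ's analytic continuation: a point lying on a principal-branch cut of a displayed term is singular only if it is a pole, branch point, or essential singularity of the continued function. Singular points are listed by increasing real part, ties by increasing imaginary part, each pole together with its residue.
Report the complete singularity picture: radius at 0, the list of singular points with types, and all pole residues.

Denominator factor (γ - 1)^3: pole of order 3 at 1, modulus 1.
The radius of convergence is the smallest modulus among the singular points: 1.
At the order-3 pole 1 set g(γ) = (γ - (1))^3*f(γ) = -33*γ**2/37 + γ/3 - 9/19.
Order-3 pole: residue = g''(a)/2; g''(1) = -66/37, so the residue is -33/37.

Radius of convergence at 0: 1.
At 1: a pole of order 3; residue -33/37.


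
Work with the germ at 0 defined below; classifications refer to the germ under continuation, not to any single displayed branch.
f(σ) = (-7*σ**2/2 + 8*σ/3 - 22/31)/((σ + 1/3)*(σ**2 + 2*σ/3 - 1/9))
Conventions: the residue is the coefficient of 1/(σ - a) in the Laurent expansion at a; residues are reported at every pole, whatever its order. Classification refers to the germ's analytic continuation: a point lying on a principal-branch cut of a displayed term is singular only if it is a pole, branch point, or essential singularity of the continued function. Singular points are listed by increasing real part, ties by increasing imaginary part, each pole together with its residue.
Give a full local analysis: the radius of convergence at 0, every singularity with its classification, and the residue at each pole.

Radius of convergence at 0: -1/3 + (1/3)*sqrt(2).
At -1/3 - (1/3)*sqrt(2): a pole of order 1; residue -1543/248 - (15/4)*sqrt(2).
At -1/3: a pole of order 1; residue 1109/124.
At -1/3 + (1/3)*sqrt(2): a pole of order 1; residue -1543/248 + (15/4)*sqrt(2).
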